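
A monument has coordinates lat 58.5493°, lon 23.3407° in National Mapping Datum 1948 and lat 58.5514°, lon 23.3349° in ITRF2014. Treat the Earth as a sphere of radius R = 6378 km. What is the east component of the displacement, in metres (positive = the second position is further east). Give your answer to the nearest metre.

ΔE = -337 m

Δφ = 58.5514° − 58.5493° = +0.0021°; Δλ = 23.3349° − 23.3407° = -0.0058°.
1° along a meridian = πR/180 = 111317 m.
ΔN = Δφ × 111317 = 233.8 m; ΔE = Δλ × 111317 × cos(58.5493°) = -0.0058 × 111317 × 0.521765 = -336.9 m.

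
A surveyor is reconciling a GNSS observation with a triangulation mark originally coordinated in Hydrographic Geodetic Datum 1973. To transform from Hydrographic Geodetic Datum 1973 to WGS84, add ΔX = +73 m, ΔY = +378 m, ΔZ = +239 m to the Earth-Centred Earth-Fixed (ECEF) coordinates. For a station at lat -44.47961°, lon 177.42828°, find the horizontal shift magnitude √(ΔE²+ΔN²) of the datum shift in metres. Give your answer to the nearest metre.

403 m

The local east axis at (φ, λ) is (−sin λ, cos λ, 0), so ΔE = −sin(177.42828°)·73 + cos(177.42828°)·378 = -380.89 m.
The local north axis is (−sin φ cos λ, −sin φ sin λ, cos φ), giving ΔN = -51.096 + 11.884 + 170.526 = 131.31 m.
Horizontal magnitude = √(ΔE² + ΔN²) = √((-380.89)² + 131.31²) = 402.89 m.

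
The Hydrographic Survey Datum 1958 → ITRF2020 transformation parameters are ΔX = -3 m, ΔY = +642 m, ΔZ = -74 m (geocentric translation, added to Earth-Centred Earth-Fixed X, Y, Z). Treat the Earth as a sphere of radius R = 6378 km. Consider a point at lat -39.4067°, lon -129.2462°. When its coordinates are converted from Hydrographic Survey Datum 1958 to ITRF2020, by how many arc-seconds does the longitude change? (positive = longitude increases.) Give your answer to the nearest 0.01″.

sin φ = -0.634821, cos φ = 0.772659, sin λ = -0.774435, cos λ = -0.632654.
East component: ΔE = −sin λ·ΔX + cos λ·ΔY = −(-0.774435)(-3) + (-0.632654)(642) = -408.49 m.
1° of latitude spans πR/180 = 111317 m; at latitude φ, 1° of longitude spans that × cos φ = 86010.2 m, so Δλ = -408.49 / 86010.2 × 3600 = -17.097″.

Δλ = -17.10″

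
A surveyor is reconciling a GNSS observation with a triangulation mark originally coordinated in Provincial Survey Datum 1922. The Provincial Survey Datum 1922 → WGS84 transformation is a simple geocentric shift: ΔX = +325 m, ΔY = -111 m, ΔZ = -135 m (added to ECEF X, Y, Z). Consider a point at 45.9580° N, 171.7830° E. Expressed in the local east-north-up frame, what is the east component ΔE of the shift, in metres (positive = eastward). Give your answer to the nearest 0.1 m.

At φ = 45.9580°, λ = 171.7830°: sin φ = 0.718830, cos φ = 0.695185, sin λ = 0.142923, cos λ = -0.989734.
ΔE = −sin λ·ΔX + cos λ·ΔY = −(0.142923)·(325) + (-0.989734)·(-111) = 63.41 m.

ΔE = 63.4 m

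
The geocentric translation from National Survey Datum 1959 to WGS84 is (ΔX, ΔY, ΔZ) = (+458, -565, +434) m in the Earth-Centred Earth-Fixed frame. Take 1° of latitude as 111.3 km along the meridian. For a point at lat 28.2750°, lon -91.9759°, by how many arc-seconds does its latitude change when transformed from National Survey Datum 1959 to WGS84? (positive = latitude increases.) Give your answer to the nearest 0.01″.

Δφ = 3.95″

sin φ = 0.473704, cos φ = 0.880684, sin λ = -0.999405, cos λ = -0.034479.
North component: ΔN = −sin φ cos λ·ΔX − sin φ sin λ·ΔY + cos φ·ΔZ = −(0.473704)(-0.034479)(458) − (0.473704)(-0.999405)(-565) + (0.880684)(434) = 122.21 m.
1° of latitude spans 111300 m, so Δφ = 122.21 / 111300 × 3600 = 3.953″.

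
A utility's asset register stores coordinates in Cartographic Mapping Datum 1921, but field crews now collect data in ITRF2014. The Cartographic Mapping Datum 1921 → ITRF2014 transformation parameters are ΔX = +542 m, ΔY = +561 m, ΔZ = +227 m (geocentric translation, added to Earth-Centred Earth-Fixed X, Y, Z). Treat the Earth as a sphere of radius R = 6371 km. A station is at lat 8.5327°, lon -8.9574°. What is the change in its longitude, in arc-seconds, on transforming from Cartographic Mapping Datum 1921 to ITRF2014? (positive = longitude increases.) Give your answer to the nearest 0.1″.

sin φ = 0.148374, cos φ = 0.988931, sin λ = -0.155700, cos λ = 0.987804.
East component: ΔE = −sin λ·ΔX + cos λ·ΔY = −(-0.155700)(542) + (0.987804)(561) = 638.55 m.
1° of latitude spans πR/180 = 111195 m; at latitude φ, 1° of longitude spans that × cos φ = 109964.1 m, so Δλ = 638.55 / 109964.1 × 3600 = 20.905″.

Δλ = 20.9″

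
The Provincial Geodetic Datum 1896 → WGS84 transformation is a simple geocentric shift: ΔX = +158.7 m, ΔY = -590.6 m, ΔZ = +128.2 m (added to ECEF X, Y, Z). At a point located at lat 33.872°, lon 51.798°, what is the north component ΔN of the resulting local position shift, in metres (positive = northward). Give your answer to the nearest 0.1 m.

ΔN = 310.4 m

At φ = 33.872°, λ = 51.798°: sin φ = 0.557339, cos φ = 0.830285, sin λ = 0.785835, cos λ = 0.618436.
ΔN = −sin φ cos λ·ΔX − sin φ sin λ·ΔY + cos φ·ΔZ = −(0.557339)(0.618436)(158.7) − (0.557339)(0.785835)(-590.6) + (0.830285)(128.2) = 310.41 m.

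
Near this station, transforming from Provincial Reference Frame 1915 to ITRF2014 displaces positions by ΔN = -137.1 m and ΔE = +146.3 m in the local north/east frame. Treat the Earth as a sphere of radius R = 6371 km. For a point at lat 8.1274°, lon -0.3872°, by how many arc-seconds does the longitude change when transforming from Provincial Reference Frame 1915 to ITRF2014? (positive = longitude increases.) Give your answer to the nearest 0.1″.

At latitude 8.1274°, cos φ = 0.989956.
One radian of longitude at latitude φ spans R cos φ, so Δλ = ΔE / (R cos φ) = 146.3 / (6371000 × 0.989956) = 2.3196e-05 rad = 4.785″.

Δλ = 4.8″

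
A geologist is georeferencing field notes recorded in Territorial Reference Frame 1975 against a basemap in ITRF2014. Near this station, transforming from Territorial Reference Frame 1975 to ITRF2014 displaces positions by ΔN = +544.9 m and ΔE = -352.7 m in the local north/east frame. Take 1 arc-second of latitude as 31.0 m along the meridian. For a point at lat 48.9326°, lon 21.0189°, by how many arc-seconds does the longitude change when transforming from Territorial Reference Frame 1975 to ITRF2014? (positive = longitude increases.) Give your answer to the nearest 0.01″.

Δλ = -17.32″

At latitude 48.9326°, cos φ = 0.656946.
1″ of longitude at this latitude = 31.00 × cos φ = 20.3653 m, so Δλ = -352.7 / 20.3653 = -17.319″.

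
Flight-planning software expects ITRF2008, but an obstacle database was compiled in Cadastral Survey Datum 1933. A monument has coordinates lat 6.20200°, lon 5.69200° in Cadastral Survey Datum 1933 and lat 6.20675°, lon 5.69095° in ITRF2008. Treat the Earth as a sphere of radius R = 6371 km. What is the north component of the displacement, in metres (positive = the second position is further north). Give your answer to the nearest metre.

ΔN = 528 m

Δφ = 6.20675° − 6.20200° = +0.00475°; Δλ = 5.69095° − 5.69200° = -0.00105°.
1° along a meridian = πR/180 = 111195 m.
ΔN = Δφ × 111195 = 528.2 m; ΔE = Δλ × 111195 × cos(6.20200°) = -0.00105 × 111195 × 0.994147 = -116.1 m.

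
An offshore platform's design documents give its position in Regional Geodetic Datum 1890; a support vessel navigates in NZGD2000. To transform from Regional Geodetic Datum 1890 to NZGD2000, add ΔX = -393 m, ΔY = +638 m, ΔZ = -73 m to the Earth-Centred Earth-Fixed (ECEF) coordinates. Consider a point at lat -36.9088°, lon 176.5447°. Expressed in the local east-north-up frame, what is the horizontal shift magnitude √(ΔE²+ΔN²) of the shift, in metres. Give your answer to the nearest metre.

645 m

The local east axis at (φ, λ) is (−sin λ, cos λ, 0), so ΔE = −sin(176.5447°)·(-393) + cos(176.5447°)·638 = -613.15 m.
The local north axis is (−sin φ cos λ, −sin φ sin λ, cos φ), giving ΔN = 235.584 + 23.092 − 58.370 = 200.31 m.
Horizontal magnitude = √(ΔE² + ΔN²) = √((-613.15)² + 200.31²) = 645.04 m.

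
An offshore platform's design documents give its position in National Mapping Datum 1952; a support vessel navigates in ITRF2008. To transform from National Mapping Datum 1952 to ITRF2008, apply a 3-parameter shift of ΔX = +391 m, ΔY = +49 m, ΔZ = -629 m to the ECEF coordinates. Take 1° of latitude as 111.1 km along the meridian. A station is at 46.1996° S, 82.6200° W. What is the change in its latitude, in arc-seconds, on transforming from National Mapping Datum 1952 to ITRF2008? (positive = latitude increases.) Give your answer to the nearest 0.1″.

Δφ = -14.1″

sin φ = -0.721755, cos φ = 0.692148, sin λ = -0.991716, cos λ = 0.128449.
North component: ΔN = −sin φ cos λ·ΔX − sin φ sin λ·ΔY + cos φ·ΔZ = −(-0.721755)(0.128449)(391) − (-0.721755)(-0.991716)(49) + (0.692148)(-629) = -434.19 m.
1° of latitude spans 111100 m, so Δφ = -434.19 / 111100 × 3600 = -14.069″.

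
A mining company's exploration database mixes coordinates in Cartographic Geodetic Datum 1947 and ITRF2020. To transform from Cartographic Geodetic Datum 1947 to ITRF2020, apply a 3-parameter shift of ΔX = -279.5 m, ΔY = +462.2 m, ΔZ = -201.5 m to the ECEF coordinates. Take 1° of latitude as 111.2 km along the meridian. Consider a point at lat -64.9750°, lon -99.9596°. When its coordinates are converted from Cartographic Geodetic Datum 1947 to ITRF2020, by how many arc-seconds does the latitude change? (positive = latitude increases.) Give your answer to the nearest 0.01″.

Δφ = -14.70″

sin φ = -0.906123, cos φ = 0.423014, sin λ = -0.984930, cos λ = -0.172954.
North component: ΔN = −sin φ cos λ·ΔX − sin φ sin λ·ΔY + cos φ·ΔZ = −(-0.906123)(-0.172954)(-279.5) − (-0.906123)(-0.984930)(462.2) + (0.423014)(-201.5) = -453.93 m.
1° of latitude spans 111200 m, so Δφ = -453.93 / 111200 × 3600 = -14.696″.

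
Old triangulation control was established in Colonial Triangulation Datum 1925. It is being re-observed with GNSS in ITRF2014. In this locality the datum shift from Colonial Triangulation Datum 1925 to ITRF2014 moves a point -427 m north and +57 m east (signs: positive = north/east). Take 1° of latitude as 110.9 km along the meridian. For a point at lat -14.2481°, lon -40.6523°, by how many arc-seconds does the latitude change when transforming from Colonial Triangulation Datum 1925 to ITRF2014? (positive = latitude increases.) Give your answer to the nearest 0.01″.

Δφ = -13.86″

1° of latitude = 110.9 km, so Δφ = -427.0 / 110900 = -0.0038503° = -13.861″.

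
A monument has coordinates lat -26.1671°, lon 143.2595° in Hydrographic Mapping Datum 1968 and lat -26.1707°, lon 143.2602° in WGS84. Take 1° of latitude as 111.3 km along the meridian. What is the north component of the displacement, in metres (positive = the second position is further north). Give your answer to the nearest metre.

ΔN = -401 m

Δφ = -26.1707° − -26.1671° = -0.0036°; Δλ = 143.2602° − 143.2595° = +0.0007°.
ΔN = Δφ × 111300 = -400.7 m; ΔE = Δλ × 111300 × cos(-26.1671°) = +0.0007 × 111300 × 0.897512 = 69.9 m.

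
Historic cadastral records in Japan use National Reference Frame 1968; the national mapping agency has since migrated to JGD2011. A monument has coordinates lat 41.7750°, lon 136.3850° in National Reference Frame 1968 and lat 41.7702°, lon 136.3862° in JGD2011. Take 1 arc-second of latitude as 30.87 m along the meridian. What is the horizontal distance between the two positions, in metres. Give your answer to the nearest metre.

543 m

Δφ = 41.7702° − 41.7750° = -0.0048°; Δλ = 136.3862° − 136.3850° = +0.0012°.
1° of latitude = 3600 × 30.87 = 111132 m.
ΔN = Δφ × 111132 = -533.4 m; ΔE = Δλ × 111132 × cos(41.7750°) = +0.0012 × 111132 × 0.745767 = 99.5 m.
Distance = √(ΔE² + ΔN²) = √(99.5² + (-533.4)²) = 542.6 m.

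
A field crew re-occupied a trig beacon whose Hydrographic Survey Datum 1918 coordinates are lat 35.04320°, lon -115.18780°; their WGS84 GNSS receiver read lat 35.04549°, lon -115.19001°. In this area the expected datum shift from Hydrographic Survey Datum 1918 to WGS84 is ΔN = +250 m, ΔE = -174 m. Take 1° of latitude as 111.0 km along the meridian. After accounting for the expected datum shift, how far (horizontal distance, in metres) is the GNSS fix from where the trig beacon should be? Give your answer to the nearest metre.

27 m

Observed coordinate differences: Δφ = +0.00229°, Δλ = -0.00221°.
Converting to metres (1° lat = 111000 m, cos φ = 0.818719): observed ΔN = 254.2 m, observed ΔE = -200.8 m.
Subtracting the expected shift leaves a residual of 254.2 − (250) = 4.2 m north and -200.8 − (-174) = -26.8 m east.
Residual distance = √(4.2² + (-26.8)²) = 27.2 m.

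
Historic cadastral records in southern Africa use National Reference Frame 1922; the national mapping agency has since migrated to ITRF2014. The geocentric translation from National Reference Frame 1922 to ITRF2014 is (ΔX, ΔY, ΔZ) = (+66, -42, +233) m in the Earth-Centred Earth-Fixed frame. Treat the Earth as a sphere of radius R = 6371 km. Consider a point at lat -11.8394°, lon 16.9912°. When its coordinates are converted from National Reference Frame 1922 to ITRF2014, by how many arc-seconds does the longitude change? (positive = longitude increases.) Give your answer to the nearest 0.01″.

sin φ = -0.205169, cos φ = 0.978727, sin λ = 0.292225, cos λ = 0.956350.
East component: ΔE = −sin λ·ΔX + cos λ·ΔY = −(0.292225)(66) + (0.956350)(-42) = -59.45 m.
1° of latitude spans πR/180 = 111195 m; at latitude φ, 1° of longitude spans that × cos φ = 108829.4 m, so Δλ = -59.45 / 108829.4 × 3600 = -1.967″.

Δλ = -1.97″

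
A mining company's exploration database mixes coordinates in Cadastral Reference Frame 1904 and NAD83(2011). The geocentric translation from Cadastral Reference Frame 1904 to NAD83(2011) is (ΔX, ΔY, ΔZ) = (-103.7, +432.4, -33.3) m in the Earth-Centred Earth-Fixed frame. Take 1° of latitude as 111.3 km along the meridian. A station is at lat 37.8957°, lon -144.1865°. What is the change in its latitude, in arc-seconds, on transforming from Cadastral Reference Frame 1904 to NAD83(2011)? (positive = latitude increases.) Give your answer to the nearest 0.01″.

Δφ = 2.51″

sin φ = 0.614226, cos φ = 0.789130, sin λ = -0.585149, cos λ = -0.810926.
North component: ΔN = −sin φ cos λ·ΔX − sin φ sin λ·ΔY + cos φ·ΔZ = −(0.614226)(-0.810926)(-103.7) − (0.614226)(-0.585149)(432.4) + (0.789130)(-33.3) = 77.48 m.
1° of latitude spans 111300 m, so Δφ = 77.48 / 111300 × 3600 = 2.506″.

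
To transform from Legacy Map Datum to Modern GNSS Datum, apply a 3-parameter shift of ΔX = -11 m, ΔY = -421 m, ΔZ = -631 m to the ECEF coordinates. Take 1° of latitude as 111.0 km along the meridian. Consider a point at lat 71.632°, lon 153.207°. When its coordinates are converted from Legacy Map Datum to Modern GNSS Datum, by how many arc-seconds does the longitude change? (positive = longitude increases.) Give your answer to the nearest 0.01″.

sin φ = 0.949052, cos φ = 0.315119, sin λ = 0.450768, cos λ = -0.892641.
East component: ΔE = −sin λ·ΔX + cos λ·ΔY = −(0.450768)(-11) + (-0.892641)(-421) = 380.76 m.
1° of latitude spans 111000 m; at latitude φ, 1° of longitude spans that × cos φ = 34978.2 m, so Δλ = 380.76 / 34978.2 × 3600 = 39.188″.

Δλ = 39.19″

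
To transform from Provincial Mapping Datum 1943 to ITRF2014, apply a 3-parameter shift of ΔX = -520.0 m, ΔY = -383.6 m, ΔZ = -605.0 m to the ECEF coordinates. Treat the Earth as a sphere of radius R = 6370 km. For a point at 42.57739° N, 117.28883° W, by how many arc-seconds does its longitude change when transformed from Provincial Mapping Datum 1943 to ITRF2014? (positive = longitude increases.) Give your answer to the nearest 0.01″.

sin φ = 0.676585, cos φ = 0.736364, sin λ = -0.888707, cos λ = -0.458476.
East component: ΔE = −sin λ·ΔX + cos λ·ΔY = −(-0.888707)(-520.0) + (-0.458476)(-383.6) = -286.26 m.
1° of latitude spans πR/180 = 111177 m; at latitude φ, 1° of longitude spans that × cos φ = 81867.1 m, so Δλ = -286.26 / 81867.1 × 3600 = -12.588″.

Δλ = -12.59″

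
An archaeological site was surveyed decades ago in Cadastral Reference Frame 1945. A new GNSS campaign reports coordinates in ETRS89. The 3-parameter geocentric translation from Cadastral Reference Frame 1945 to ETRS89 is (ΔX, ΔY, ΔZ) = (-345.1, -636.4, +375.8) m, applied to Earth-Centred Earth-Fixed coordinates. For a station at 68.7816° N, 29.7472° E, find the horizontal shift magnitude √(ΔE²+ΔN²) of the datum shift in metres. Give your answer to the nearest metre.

At φ = 68.7816°, λ = 29.7472°: sin φ = 0.932208, cos φ = 0.361924, sin λ = 0.496174, cos λ = 0.868223.
ΔE = −sin λ·ΔX + cos λ·ΔY = −(0.496174)·(-345.1) + (0.868223)·(-636.4) = -381.31 m.
ΔN = −sin φ cos λ·ΔX − sin φ sin λ·ΔY + cos φ·ΔZ = −(0.932208)(0.868223)(-345.1) − (0.932208)(0.496174)(-636.4) + (0.361924)(375.8) = 709.68 m.
Horizontal magnitude = √(ΔE² + ΔN²) = √((-381.31)² + 709.68²) = 805.63 m.

806 m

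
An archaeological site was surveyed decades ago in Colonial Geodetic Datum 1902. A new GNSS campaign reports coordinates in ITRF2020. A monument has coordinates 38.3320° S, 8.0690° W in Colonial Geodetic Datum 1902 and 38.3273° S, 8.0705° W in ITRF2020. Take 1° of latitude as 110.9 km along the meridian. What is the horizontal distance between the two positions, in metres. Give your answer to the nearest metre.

537 m

Δφ = -38.3273° − -38.3320° = +0.0047°; Δλ = -8.0705° − -8.0690° = -0.0015°.
ΔN = Δφ × 110900 = 521.2 m; ΔE = Δλ × 110900 × cos(-38.3320°) = -0.0015 × 110900 × 0.784430 = -130.5 m.
Distance = √(ΔE² + ΔN²) = √((-130.5)² + 521.2²) = 537.3 m.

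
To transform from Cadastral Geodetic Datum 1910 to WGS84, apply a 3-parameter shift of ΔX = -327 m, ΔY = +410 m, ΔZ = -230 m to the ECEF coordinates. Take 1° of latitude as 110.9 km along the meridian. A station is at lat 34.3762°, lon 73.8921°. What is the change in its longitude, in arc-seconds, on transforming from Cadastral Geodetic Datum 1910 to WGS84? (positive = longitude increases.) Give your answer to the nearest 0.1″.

Δλ = 16.8″

sin φ = 0.564624, cos φ = 0.825348, sin λ = 0.960741, cos λ = 0.277447.
East component: ΔE = −sin λ·ΔX + cos λ·ΔY = −(0.960741)(-327) + (0.277447)(410) = 427.92 m.
1° of latitude spans 110900 m; at latitude φ, 1° of longitude spans that × cos φ = 91531.1 m, so Δλ = 427.92 / 91531.1 × 3600 = 16.830″.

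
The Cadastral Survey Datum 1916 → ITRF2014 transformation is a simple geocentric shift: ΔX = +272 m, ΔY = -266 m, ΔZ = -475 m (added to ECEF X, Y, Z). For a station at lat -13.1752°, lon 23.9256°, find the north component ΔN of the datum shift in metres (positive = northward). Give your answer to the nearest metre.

ΔN = -430 m

The local north axis is (−sin φ cos λ, −sin φ sin λ, cos φ), giving ΔN = 56.670 − 24.588 − 462.497 = -430.42 m.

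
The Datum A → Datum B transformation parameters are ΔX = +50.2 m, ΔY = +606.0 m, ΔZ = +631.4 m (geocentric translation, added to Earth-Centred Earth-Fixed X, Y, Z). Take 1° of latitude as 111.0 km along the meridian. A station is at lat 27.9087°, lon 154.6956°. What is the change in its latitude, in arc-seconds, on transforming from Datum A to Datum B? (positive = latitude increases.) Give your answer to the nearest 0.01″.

sin φ = 0.468064, cos φ = 0.883695, sin λ = 0.427427, cos λ = -0.904050.
North component: ΔN = −sin φ cos λ·ΔX − sin φ sin λ·ΔY + cos φ·ΔZ = −(0.468064)(-0.904050)(50.2) − (0.468064)(0.427427)(606.0) + (0.883695)(631.4) = 457.97 m.
1° of latitude spans 111000 m, so Δφ = 457.97 / 111000 × 3600 = 14.853″.

Δφ = 14.85″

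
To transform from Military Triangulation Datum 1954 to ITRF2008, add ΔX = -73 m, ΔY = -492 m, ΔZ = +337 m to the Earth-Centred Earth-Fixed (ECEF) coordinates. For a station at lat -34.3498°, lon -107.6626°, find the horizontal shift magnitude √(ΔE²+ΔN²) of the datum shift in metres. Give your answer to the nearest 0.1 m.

The local east axis at (φ, λ) is (−sin λ, cos λ, 0), so ΔE = −sin(-107.6626°)·(-73) + cos(-107.6626°)·(-492) = 79.72 m.
The local north axis is (−sin φ cos λ, −sin φ sin λ, cos φ), giving ΔN = 12.497 + 264.521 + 278.230 = 555.25 m.
Horizontal magnitude = √(ΔE² + ΔN²) = √(79.72² + 555.25²) = 560.94 m.

560.9 m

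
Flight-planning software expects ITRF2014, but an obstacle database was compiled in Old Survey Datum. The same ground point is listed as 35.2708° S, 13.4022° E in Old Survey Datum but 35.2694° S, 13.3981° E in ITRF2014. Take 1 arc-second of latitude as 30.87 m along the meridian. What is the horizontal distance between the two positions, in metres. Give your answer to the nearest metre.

Δφ = -35.2694° − -35.2708° = +0.0014°; Δλ = 13.3981° − 13.4022° = -0.0041°.
1° of latitude = 3600 × 30.87 = 111132 m.
ΔN = Δφ × 111132 = 155.6 m; ΔE = Δλ × 111132 × cos(-35.2708°) = -0.0041 × 111132 × 0.816432 = -372.0 m.
Distance = √(ΔE² + ΔN²) = √((-372.0)² + 155.6²) = 403.2 m.

403 m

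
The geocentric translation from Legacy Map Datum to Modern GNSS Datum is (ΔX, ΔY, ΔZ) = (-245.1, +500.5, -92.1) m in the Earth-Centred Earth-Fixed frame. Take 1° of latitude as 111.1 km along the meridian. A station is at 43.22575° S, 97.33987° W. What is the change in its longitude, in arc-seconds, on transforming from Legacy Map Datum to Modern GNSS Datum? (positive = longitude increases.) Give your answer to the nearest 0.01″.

sin φ = -0.684875, cos φ = 0.728661, sin λ = -0.991806, cos λ = -0.127755.
East component: ΔE = −sin λ·ΔX + cos λ·ΔY = −(-0.991806)(-245.1) + (-0.127755)(500.5) = -307.03 m.
1° of latitude spans 111100 m; at latitude φ, 1° of longitude spans that × cos φ = 80954.2 m, so Δλ = -307.03 / 80954.2 × 3600 = -13.654″.

Δλ = -13.65″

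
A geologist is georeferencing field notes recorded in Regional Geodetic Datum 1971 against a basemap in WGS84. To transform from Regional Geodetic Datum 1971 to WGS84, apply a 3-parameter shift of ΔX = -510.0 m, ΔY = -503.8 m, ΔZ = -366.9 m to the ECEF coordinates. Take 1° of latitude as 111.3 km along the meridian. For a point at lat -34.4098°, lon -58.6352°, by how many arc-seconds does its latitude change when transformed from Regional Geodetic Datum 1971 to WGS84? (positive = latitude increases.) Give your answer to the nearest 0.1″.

sin φ = -0.565108, cos φ = 0.825017, sin λ = -0.853871, cos λ = 0.520485.
North component: ΔN = −sin φ cos λ·ΔX − sin φ sin λ·ΔY + cos φ·ΔZ = −(-0.565108)(0.520485)(-510.0) − (-0.565108)(-0.853871)(-503.8) + (0.825017)(-366.9) = -209.61 m.
1° of latitude spans 111300 m, so Δφ = -209.61 / 111300 × 3600 = -6.780″.

Δφ = -6.8″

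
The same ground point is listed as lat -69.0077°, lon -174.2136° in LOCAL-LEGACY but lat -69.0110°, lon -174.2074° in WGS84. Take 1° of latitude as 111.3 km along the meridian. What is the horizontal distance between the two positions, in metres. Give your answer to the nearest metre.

Δφ = -69.0110° − -69.0077° = -0.0033°; Δλ = -174.2074° − -174.2136° = +0.0062°.
ΔN = Δφ × 111300 = -367.3 m; ΔE = Δλ × 111300 × cos(-69.0077°) = +0.0062 × 111300 × 0.358242 = 247.2 m.
Distance = √(ΔE² + ΔN²) = √(247.2² + (-367.3)²) = 442.7 m.

443 m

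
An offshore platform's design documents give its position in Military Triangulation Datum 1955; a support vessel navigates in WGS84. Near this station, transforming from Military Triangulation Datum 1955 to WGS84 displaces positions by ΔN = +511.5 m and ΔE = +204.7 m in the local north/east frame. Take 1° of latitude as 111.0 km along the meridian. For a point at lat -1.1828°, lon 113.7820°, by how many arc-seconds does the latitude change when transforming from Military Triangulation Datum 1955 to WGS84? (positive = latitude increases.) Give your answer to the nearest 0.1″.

Δφ = 16.6″

1° of latitude = 111.0 km, so Δφ = 511.5 / 111000 = 0.0046081° = 16.589″.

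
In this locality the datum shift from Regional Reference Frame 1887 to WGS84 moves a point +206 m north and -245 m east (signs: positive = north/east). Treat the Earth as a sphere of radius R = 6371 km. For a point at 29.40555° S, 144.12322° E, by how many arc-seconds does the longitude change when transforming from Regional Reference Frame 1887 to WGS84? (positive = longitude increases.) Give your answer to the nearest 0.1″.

Δλ = -9.1″

At latitude -29.40555°, cos φ = 0.871166.
One radian of longitude at latitude φ spans R cos φ, so Δλ = ΔE / (R cos φ) = -245.0 / (6371000 × 0.871166) = -4.4143e-05 rad = -9.105″.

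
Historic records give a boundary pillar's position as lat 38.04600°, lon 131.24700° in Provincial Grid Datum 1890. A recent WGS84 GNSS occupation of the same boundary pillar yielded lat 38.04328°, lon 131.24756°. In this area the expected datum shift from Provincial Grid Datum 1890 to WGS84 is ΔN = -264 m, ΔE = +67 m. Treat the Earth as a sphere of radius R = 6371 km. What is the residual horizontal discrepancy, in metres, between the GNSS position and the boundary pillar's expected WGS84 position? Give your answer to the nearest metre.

42 m

Observed coordinate differences: Δφ = -0.00272°, Δλ = +0.00056°.
Converting to metres (1° lat = 111195 m, cos φ = 0.787516): observed ΔN = -302.5 m, observed ΔE = 49.0 m.
Subtracting the expected shift leaves a residual of -302.5 − (-264) = -38.5 m north and 49.0 − (67) = -18.0 m east.
Residual distance = √((-38.5)² + (-18.0)²) = 42.4 m.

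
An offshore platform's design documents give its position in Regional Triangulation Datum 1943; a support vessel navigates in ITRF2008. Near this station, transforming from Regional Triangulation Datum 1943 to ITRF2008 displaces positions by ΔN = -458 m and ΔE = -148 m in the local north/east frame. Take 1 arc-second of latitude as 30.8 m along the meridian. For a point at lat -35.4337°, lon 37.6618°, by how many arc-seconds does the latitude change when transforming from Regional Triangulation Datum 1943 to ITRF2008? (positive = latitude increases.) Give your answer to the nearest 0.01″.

Δφ = -14.87″

1″ of latitude = 30.80 m, so Δφ = -458.0 / 30.80 = -14.870″.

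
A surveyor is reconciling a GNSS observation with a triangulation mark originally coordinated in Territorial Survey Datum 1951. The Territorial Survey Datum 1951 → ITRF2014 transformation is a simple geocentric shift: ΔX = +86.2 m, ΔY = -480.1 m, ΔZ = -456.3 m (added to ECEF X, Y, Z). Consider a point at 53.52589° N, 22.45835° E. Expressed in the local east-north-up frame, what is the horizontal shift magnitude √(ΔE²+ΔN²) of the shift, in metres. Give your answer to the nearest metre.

512 m

The local east axis at (φ, λ) is (−sin λ, cos λ, 0), so ΔE = −sin(22.45835°)·86.2 + cos(22.45835°)·(-480.1) = -476.62 m.
The local north axis is (−sin φ cos λ, −sin φ sin λ, cos φ), giving ΔN = -64.059 + 147.480 − 271.252 = -187.83 m.
Horizontal magnitude = √(ΔE² + ΔN²) = √((-476.62)² + (-187.83)²) = 512.29 m.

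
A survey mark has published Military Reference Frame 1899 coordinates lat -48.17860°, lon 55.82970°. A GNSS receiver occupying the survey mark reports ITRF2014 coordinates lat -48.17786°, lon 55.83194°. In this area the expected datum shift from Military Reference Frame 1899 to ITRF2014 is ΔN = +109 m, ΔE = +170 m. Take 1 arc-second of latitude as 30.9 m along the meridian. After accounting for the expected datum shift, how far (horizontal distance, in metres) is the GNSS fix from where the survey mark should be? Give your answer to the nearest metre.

27 m

Observed coordinate differences: Δφ = +0.00074°, Δλ = +0.00224°.
Converting to metres (1° lat = 111240 m, cos φ = 0.666811): observed ΔN = 82.3 m, observed ΔE = 166.2 m.
Subtracting the expected shift leaves a residual of 82.3 − (109) = -26.7 m north and 166.2 − (170) = -3.8 m east.
Residual distance = √((-26.7)² + (-3.8)²) = 27.0 m.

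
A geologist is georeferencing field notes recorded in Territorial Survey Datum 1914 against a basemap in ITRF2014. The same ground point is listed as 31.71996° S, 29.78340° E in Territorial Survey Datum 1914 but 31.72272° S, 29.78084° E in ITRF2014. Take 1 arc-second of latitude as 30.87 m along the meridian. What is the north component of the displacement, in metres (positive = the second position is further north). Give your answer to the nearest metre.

Δφ = -31.72272° − -31.71996° = -0.00276°; Δλ = 29.78084° − 29.78340° = -0.00256°.
1° of latitude = 3600 × 30.87 = 111132 m.
ΔN = Δφ × 111132 = -306.7 m; ΔE = Δλ × 111132 × cos(-31.71996°) = -0.00256 × 111132 × 0.850628 = -242.0 m.

ΔN = -307 m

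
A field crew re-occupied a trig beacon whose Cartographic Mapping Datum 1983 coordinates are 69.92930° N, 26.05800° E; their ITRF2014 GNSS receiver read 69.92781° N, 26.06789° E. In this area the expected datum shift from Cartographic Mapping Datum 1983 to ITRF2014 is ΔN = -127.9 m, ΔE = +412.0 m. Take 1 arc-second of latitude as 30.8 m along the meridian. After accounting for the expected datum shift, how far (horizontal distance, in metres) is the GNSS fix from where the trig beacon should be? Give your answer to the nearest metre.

52 m

Observed coordinate differences: Δφ = -0.00149°, Δλ = +0.00989°.
Converting to metres (1° lat = 110880 m, cos φ = 0.343179): observed ΔN = -165.2 m, observed ΔE = 376.3 m.
Subtracting the expected shift leaves a residual of -165.2 − (-127.9) = -37.3 m north and 376.3 − (412.0) = -35.7 m east.
Residual distance = √((-37.3)² + (-35.7)²) = 51.6 m.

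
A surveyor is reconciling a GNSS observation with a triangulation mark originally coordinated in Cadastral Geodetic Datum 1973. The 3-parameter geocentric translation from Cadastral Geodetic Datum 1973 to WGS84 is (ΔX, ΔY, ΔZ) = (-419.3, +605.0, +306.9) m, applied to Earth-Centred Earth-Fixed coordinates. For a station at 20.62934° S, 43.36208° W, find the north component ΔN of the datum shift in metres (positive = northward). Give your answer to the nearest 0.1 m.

ΔN = 33.5 m

At φ = -20.62934°, λ = -43.36208°: sin φ = -0.352321, cos φ = 0.935879, sin λ = -0.686606, cos λ = 0.727029.
ΔN = −sin φ cos λ·ΔX − sin φ sin λ·ΔY + cos φ·ΔZ = −(-0.352321)(0.727029)(-419.3) − (-0.352321)(-0.686606)(605.0) + (0.935879)(306.9) = 33.47 m.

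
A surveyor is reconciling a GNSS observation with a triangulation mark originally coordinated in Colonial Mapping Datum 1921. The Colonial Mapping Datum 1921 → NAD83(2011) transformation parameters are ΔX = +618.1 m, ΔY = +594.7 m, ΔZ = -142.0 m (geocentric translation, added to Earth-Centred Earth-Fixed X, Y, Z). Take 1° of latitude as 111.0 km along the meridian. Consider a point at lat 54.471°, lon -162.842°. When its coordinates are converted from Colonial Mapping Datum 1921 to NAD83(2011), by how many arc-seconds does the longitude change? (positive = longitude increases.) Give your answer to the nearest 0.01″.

Δλ = -21.54″

sin φ = 0.813821, cos φ = 0.581115, sin λ = -0.295008, cos λ = -0.955495.
East component: ΔE = −sin λ·ΔX + cos λ·ΔY = −(-0.295008)(618.1) + (-0.955495)(594.7) = -385.89 m.
1° of latitude spans 111000 m; at latitude φ, 1° of longitude spans that × cos φ = 64503.8 m, so Δλ = -385.89 / 64503.8 × 3600 = -21.537″.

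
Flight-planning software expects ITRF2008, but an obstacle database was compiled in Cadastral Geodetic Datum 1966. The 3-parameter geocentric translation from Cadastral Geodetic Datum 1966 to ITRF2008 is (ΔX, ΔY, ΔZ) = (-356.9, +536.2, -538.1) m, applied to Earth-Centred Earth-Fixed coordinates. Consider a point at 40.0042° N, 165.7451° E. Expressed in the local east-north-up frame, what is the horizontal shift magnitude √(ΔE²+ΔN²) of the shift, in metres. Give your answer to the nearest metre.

The local east axis at (φ, λ) is (−sin λ, cos λ, 0), so ΔE = −sin(165.7451°)·(-356.9) + cos(165.7451°)·536.2 = -431.81 m.
The local north axis is (−sin φ cos λ, −sin φ sin λ, cos φ), giving ΔN = -222.367 − 84.876 − 412.183 = -719.43 m.
Horizontal magnitude = √(ΔE² + ΔN²) = √((-431.81)² + (-719.43)²) = 839.07 m.

839 m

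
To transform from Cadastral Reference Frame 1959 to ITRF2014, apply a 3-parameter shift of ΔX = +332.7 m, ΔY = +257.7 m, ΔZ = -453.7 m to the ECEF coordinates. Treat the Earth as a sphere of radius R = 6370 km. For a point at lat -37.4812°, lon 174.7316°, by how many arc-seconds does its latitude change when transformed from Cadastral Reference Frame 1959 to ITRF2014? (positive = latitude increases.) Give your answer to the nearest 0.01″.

Δφ = -17.72″

sin φ = -0.608501, cos φ = 0.793553, sin λ = 0.091821, cos λ = -0.995775.
North component: ΔN = −sin φ cos λ·ΔX − sin φ sin λ·ΔY + cos φ·ΔZ = −(-0.608501)(-0.995775)(332.7) − (-0.608501)(0.091821)(257.7) + (0.793553)(-453.7) = -547.23 m.
1° of latitude spans πR/180 = 111177 m, so Δφ = -547.23 / 111177 × 3600 = -17.720″.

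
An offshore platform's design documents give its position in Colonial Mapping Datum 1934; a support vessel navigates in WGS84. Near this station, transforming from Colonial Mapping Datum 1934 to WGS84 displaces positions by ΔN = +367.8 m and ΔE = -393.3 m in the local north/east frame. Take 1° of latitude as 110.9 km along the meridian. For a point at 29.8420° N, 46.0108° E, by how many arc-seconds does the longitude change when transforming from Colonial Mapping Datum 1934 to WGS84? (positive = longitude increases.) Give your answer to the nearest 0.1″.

Δλ = -14.7″

At latitude 29.8420°, cos φ = 0.867401.
1° of longitude at this latitude = 110.9 × cos φ = 96.19 km, so Δλ = -393.3 / 96194.8 = -0.0040886° = -14.719″.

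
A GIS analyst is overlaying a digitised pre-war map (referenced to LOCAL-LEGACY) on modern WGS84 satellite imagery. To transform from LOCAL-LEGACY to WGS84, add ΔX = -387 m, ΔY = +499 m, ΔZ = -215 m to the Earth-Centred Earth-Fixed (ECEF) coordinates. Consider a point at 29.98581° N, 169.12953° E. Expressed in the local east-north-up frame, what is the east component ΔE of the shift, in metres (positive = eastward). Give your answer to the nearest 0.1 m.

ΔE = -417.1 m

The local east axis at (φ, λ) is (−sin λ, cos λ, 0), so ΔE = −sin(169.12953°)·(-387) + cos(169.12953°)·499 = -417.06 m.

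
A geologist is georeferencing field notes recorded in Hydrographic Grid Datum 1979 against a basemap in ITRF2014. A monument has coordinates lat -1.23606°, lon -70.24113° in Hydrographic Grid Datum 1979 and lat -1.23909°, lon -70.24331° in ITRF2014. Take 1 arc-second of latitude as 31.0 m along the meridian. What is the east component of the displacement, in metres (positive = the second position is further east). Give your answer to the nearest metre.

Δφ = -1.23909° − -1.23606° = -0.00303°; Δλ = -70.24331° − -70.24113° = -0.00218°.
1° of latitude = 3600 × 31.00 = 111600 m.
ΔN = Δφ × 111600 = -338.1 m; ΔE = Δλ × 111600 × cos(-1.23606°) = -0.00218 × 111600 × 0.999767 = -243.2 m.

ΔE = -243 m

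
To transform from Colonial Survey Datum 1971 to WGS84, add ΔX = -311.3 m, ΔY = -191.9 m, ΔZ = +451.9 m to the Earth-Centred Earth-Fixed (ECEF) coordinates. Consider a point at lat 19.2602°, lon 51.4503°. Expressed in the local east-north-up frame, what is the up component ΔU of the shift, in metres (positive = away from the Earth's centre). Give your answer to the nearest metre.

At φ = 19.2602°, λ = 51.4503°: sin φ = 0.329859, cos φ = 0.944030, sin λ = 0.782068, cos λ = 0.623193.
ΔU = cos φ cos λ·ΔX + cos φ sin λ·ΔY + sin φ·ΔZ = (0.944030)(0.623193)(-311.3) + (0.944030)(0.782068)(-191.9) + (0.329859)(451.9) = -175.76 m.

ΔU = -176 m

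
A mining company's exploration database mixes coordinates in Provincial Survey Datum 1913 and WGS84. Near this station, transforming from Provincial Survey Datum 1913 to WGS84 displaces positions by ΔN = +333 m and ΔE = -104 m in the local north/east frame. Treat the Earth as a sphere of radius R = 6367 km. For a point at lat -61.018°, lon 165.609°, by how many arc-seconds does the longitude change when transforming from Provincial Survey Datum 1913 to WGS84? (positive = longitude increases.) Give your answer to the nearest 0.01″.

At latitude -61.018°, cos φ = 0.484535.
One radian of longitude at latitude φ spans R cos φ, so Δλ = ΔE / (R cos φ) = -104.0 / (6367000 × 0.484535) = -3.3711e-05 rad = -6.953″.

Δλ = -6.95″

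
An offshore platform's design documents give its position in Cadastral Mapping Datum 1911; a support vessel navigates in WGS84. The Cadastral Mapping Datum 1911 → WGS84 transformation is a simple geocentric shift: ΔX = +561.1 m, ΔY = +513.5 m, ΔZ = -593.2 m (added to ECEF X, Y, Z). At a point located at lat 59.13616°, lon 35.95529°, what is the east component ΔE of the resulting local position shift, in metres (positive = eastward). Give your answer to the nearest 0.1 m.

At φ = 59.13616°, λ = 35.95529°: sin φ = 0.858389, cos φ = 0.513000, sin λ = 0.587154, cos λ = 0.809475.
ΔE = −sin λ·ΔX + cos λ·ΔY = −(0.587154)·(561.1) + (0.809475)·(513.5) = 86.21 m.

ΔE = 86.2 m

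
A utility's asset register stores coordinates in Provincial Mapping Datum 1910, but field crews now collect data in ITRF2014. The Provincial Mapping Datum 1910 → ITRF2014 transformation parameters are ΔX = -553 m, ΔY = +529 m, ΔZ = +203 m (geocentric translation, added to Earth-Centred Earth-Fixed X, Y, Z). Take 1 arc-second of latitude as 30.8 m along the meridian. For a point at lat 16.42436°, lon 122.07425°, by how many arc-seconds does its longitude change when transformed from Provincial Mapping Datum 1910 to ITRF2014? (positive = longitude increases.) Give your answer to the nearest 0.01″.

Δλ = 6.35″

sin φ = 0.282749, cos φ = 0.959194, sin λ = 0.847361, cos λ = -0.531018.
East component: ΔE = −sin λ·ΔX + cos λ·ΔY = −(0.847361)(-553) + (-0.531018)(529) = 187.68 m.
1° of latitude spans 3600 × 30.80 = 110880 m; at latitude φ, 1° of longitude spans that × cos φ = 106355.4 m, so Δλ = 187.68 / 106355.4 × 3600 = 6.353″.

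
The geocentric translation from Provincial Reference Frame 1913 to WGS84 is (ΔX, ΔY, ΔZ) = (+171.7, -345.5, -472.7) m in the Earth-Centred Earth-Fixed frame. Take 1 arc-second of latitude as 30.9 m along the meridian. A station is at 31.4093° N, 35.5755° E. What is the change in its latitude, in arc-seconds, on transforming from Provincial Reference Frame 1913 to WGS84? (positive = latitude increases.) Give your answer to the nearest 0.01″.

sin φ = 0.521148, cos φ = 0.853466, sin λ = 0.581775, cos λ = 0.813350.
North component: ΔN = −sin φ cos λ·ΔX − sin φ sin λ·ΔY + cos φ·ΔZ = −(0.521148)(0.813350)(171.7) − (0.521148)(0.581775)(-345.5) + (0.853466)(-472.7) = -371.46 m.
1° of latitude spans 3600 × 30.90 = 111240 m, so Δφ = -371.46 / 111240 × 3600 = -12.021″.

Δφ = -12.02″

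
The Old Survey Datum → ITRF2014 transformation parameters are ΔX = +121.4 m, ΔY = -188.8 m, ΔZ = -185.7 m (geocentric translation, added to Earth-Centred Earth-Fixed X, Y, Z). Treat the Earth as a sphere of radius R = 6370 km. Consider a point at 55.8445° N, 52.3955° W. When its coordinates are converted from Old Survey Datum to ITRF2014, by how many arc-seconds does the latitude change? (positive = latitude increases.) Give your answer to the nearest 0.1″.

sin φ = 0.827517, cos φ = 0.561441, sin λ = -0.792242, cos λ = 0.610207.
North component: ΔN = −sin φ cos λ·ΔX − sin φ sin λ·ΔY + cos φ·ΔZ = −(0.827517)(0.610207)(121.4) − (0.827517)(-0.792242)(-188.8) + (0.561441)(-185.7) = -289.34 m.
1° of latitude spans πR/180 = 111177 m, so Δφ = -289.34 / 111177 × 3600 = -9.369″.

Δφ = -9.4″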